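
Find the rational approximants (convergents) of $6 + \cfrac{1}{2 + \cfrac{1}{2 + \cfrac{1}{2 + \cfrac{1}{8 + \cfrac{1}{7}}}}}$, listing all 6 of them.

6/1, 13/2, 32/5, 77/12, 648/101, 4613/719

Using the convergent recurrence p_i = a_i*p_{i-1} + p_{i-2}, q_i = a_i*q_{i-1} + q_{i-2} with p_{-2}=0, p_{-1}=1, q_{-2}=1, q_{-1}=0:
  i=0: a_0=6, p_0 = 6*1 + 0 = 6, q_0 = 6*0 + 1 = 1.
  i=1: a_1=2, p_1 = 2*6 + 1 = 13, q_1 = 2*1 + 0 = 2.
  i=2: a_2=2, p_2 = 2*13 + 6 = 32, q_2 = 2*2 + 1 = 5.
  i=3: a_3=2, p_3 = 2*32 + 13 = 77, q_3 = 2*5 + 2 = 12.
  i=4: a_4=8, p_4 = 8*77 + 32 = 648, q_4 = 8*12 + 5 = 101.
  i=5: a_5=7, p_5 = 7*648 + 77 = 4613, q_5 = 7*101 + 12 = 719.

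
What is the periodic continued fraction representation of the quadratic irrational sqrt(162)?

[12; (1, 2, 1, 2, 12, 2, 1, 2, 1, 24)]

Write x_i = (sqrt(162) + m_i)/d_i with (m_0, d_0) = (0, 1). a_0 = floor(sqrt(162)) = 12, since 12^2 = 144 <= 162 < 169 = 13^2.
Iterate m_{i+1} = d_i*a_i - m_i, d_{i+1} = (162 - m_{i+1}^2)/d_i, a_{i+1} = floor((a_0 + m_{i+1})/d_{i+1}):
  m_1 = 1*12 - 0 = 12, d_1 = (162 - 12^2)/1 = 18/1 = 18, a_1 = floor((12 + 12)/18) = 1.
  m_2 = 18*1 - 12 = 6, d_2 = (162 - 6^2)/18 = 126/18 = 7, a_2 = floor((12 + 6)/7) = 2.
  m_3 = 7*2 - 6 = 8, d_3 = (162 - 8^2)/7 = 98/7 = 14, a_3 = floor((12 + 8)/14) = 1.
  m_4 = 14*1 - 8 = 6, d_4 = (162 - 6^2)/14 = 126/14 = 9, a_4 = floor((12 + 6)/9) = 2.
  m_5 = 9*2 - 6 = 12, d_5 = (162 - 12^2)/9 = 18/9 = 2, a_5 = floor((12 + 12)/2) = 12.
  m_6 = 2*12 - 12 = 12, d_6 = (162 - 12^2)/2 = 18/2 = 9, a_6 = floor((12 + 12)/9) = 2.
  m_7 = 9*2 - 12 = 6, d_7 = (162 - 6^2)/9 = 126/9 = 14, a_7 = floor((12 + 6)/14) = 1.
  m_8 = 14*1 - 6 = 8, d_8 = (162 - 8^2)/14 = 98/14 = 7, a_8 = floor((12 + 8)/7) = 2.
  m_9 = 7*2 - 8 = 6, d_9 = (162 - 6^2)/7 = 126/7 = 18, a_9 = floor((12 + 6)/18) = 1.
  m_10 = 18*1 - 6 = 12, d_10 = (162 - 12^2)/18 = 18/18 = 1, a_10 = floor((12 + 12)/1) = 24.
  m_11 = 1*24 - 12 = 12, d_11 = (162 - 12^2)/1 = 18/1 = 18: (m_11, d_11) = (m_1, d_1) = (12, 18), so from here the quotients repeat a_1, ..., a_10; the period length is 10.
Hence the expansion of sqrt(162) is a_0 = 12 followed by the repeating block 1, 2, 1, 2, 12, 2, 1, 2, 1, 24 (period 10).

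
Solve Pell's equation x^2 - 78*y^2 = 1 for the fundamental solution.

First expand sqrt(78) as a continued fraction. With x_i = (sqrt(78) + m_i)/d_i and (m_0, d_0) = (0, 1): a_0 = floor(sqrt(78)) = 8, since 8^2 = 64 <= 78 < 81 = 9^2.
Iterate m_{i+1} = d_i*a_i - m_i, d_{i+1} = (78 - m_{i+1}^2)/d_i, a_{i+1} = floor((a_0 + m_{i+1})/d_{i+1}):
  m_1 = 1*8 - 0 = 8, d_1 = (78 - 8^2)/1 = 14/1 = 14, a_1 = floor((8 + 8)/14) = 1.
  m_2 = 14*1 - 8 = 6, d_2 = (78 - 6^2)/14 = 42/14 = 3, a_2 = floor((8 + 6)/3) = 4.
  m_3 = 3*4 - 6 = 6, d_3 = (78 - 6^2)/3 = 42/3 = 14, a_3 = floor((8 + 6)/14) = 1.
  m_4 = 14*1 - 6 = 8, d_4 = (78 - 8^2)/14 = 14/14 = 1, a_4 = floor((8 + 8)/1) = 16.
  m_5 = 1*16 - 8 = 8, d_5 = (78 - 8^2)/1 = 14/1 = 14: (m_5, d_5) = (m_1, d_1) = (8, 14), so from here the quotients repeat a_1, ..., a_4; the period length is 4.
So sqrt(78) = [8; (1, 4, 1, 16)] with period length k = 4.
k is even, so the fundamental solution of x^2 - 78y^2 = 1 is (p_{k-1}, q_{k-1}) = (p_3, q_3); compute convergents through index 3.
Convergents (p_i = a_i*p_{i-1} + p_{i-2}, q_i = a_i*q_{i-1} + q_{i-2} with p_{-2}=0, p_{-1}=1, q_{-2}=1, q_{-1}=0):
  i=0: a_0=8, p_0 = 8*1 + 0 = 8, q_0 = 8*0 + 1 = 1.
  i=1: a_1=1, p_1 = 1*8 + 1 = 9, q_1 = 1*1 + 0 = 1.
  i=2: a_2=4, p_2 = 4*9 + 8 = 44, q_2 = 4*1 + 1 = 5.
  i=3: a_3=1, p_3 = 1*44 + 9 = 53, q_3 = 1*5 + 1 = 6.
Check: 53^2 - 78*6^2 = 2809 - 2808 = 1, so (x, y) = (53, 6) solves the equation, and by the theorem it is the least positive solution.

(x, y) = (53, 6)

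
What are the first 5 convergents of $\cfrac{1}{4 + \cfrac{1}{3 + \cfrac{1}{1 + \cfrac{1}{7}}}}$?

Using the convergent recurrence p_i = a_i*p_{i-1} + p_{i-2}, q_i = a_i*q_{i-1} + q_{i-2} with p_{-2}=0, p_{-1}=1, q_{-2}=1, q_{-1}=0:
  i=0: a_0=0, p_0 = 0*1 + 0 = 0, q_0 = 0*0 + 1 = 1.
  i=1: a_1=4, p_1 = 4*0 + 1 = 1, q_1 = 4*1 + 0 = 4.
  i=2: a_2=3, p_2 = 3*1 + 0 = 3, q_2 = 3*4 + 1 = 13.
  i=3: a_3=1, p_3 = 1*3 + 1 = 4, q_3 = 1*13 + 4 = 17.
  i=4: a_4=7, p_4 = 7*4 + 3 = 31, q_4 = 7*17 + 13 = 132.

0/1, 1/4, 3/13, 4/17, 31/132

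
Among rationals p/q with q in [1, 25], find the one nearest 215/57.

Expand x = 215/57 as a continued fraction with the Euclidean algorithm:
  215 = 3*57 + 44, so a_0 = 3.
  57 = 1*44 + 13, so a_1 = 1.
  44 = 3*13 + 5, so a_2 = 3.
  13 = 2*5 + 3, so a_3 = 2.
  5 = 1*3 + 2, so a_4 = 1.
  3 = 1*2 + 1, so a_5 = 1.
  2 = 2*1 + 0, so a_6 = 2.
so x = [3; 1, 3, 2, 1, 1, 2].
Convergents (p_i = a_i*p_{i-1} + p_{i-2}, q_i = a_i*q_{i-1} + q_{i-2} with p_{-2}=0, p_{-1}=1, q_{-2}=1, q_{-1}=0), until the denominator exceeds 25:
  i=0: a_0=3, p_0 = 3*1 + 0 = 3, q_0 = 3*0 + 1 = 1.
  i=1: a_1=1, p_1 = 1*3 + 1 = 4, q_1 = 1*1 + 0 = 1.
  i=2: a_2=3, p_2 = 3*4 + 3 = 15, q_2 = 3*1 + 1 = 4.
  i=3: a_3=2, p_3 = 2*15 + 4 = 34, q_3 = 2*4 + 1 = 9.
  i=4: a_4=1, p_4 = 1*34 + 15 = 49, q_4 = 1*9 + 4 = 13.
  i=5: a_5=1, p_5 = 1*49 + 34 = 83, q_5 = 1*13 + 9 = 22.
  i=6: a_6=2, p_6 = 2*83 + 49 = 215, q_6 = 2*22 + 13 = 57.
q_6 = 57 > 25, so the last convergent with denominator <= 25 is p_5/q_5 = 83/22.
The closest fraction with denominator <= 25 is either p_5/q_5 or the intermediate fraction (k*p_5 + p_4)/(k*q_5 + q_4) with the largest k >= 1 whose denominator stays <= 25; these approach x as k grows, and every other convergent or intermediate fraction in range is farther away.
Largest k: floor((25 - q_4)/q_5) = floor((25 - 13)/22) = 0.
Since k = 0, no intermediate fraction beyond p_5/q_5 has denominator <= 25, so the convergent 83/22 is the closest (its error is |215*22 - 83*57|/(57*22) = 1/1254).

83/22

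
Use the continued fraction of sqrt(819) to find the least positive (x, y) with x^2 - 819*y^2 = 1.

(x, y) = (1574, 55)

First expand sqrt(819) as a continued fraction. With x_i = (sqrt(819) + m_i)/d_i and (m_0, d_0) = (0, 1): a_0 = floor(sqrt(819)) = 28, since 28^2 = 784 <= 819 < 841 = 29^2.
Iterate m_{i+1} = d_i*a_i - m_i, d_{i+1} = (819 - m_{i+1}^2)/d_i, a_{i+1} = floor((a_0 + m_{i+1})/d_{i+1}):
  m_1 = 1*28 - 0 = 28, d_1 = (819 - 28^2)/1 = 35/1 = 35, a_1 = floor((28 + 28)/35) = 1.
  m_2 = 35*1 - 28 = 7, d_2 = (819 - 7^2)/35 = 770/35 = 22, a_2 = floor((28 + 7)/22) = 1.
  m_3 = 22*1 - 7 = 15, d_3 = (819 - 15^2)/22 = 594/22 = 27, a_3 = floor((28 + 15)/27) = 1.
  m_4 = 27*1 - 15 = 12, d_4 = (819 - 12^2)/27 = 675/27 = 25, a_4 = floor((28 + 12)/25) = 1.
  m_5 = 25*1 - 12 = 13, d_5 = (819 - 13^2)/25 = 650/25 = 26, a_5 = floor((28 + 13)/26) = 1.
  m_6 = 26*1 - 13 = 13, d_6 = (819 - 13^2)/26 = 650/26 = 25, a_6 = floor((28 + 13)/25) = 1.
  m_7 = 25*1 - 13 = 12, d_7 = (819 - 12^2)/25 = 675/25 = 27, a_7 = floor((28 + 12)/27) = 1.
  m_8 = 27*1 - 12 = 15, d_8 = (819 - 15^2)/27 = 594/27 = 22, a_8 = floor((28 + 15)/22) = 1.
  m_9 = 22*1 - 15 = 7, d_9 = (819 - 7^2)/22 = 770/22 = 35, a_9 = floor((28 + 7)/35) = 1.
  m_10 = 35*1 - 7 = 28, d_10 = (819 - 28^2)/35 = 35/35 = 1, a_10 = floor((28 + 28)/1) = 56.
  m_11 = 1*56 - 28 = 28, d_11 = (819 - 28^2)/1 = 35/1 = 35: (m_11, d_11) = (m_1, d_1) = (28, 35), so from here the quotients repeat a_1, ..., a_10; the period length is 10.
So sqrt(819) = [28; (1, 1, 1, 1, 1, 1, 1, 1, 1, 56)] with period length k = 10.
k is even, so the fundamental solution of x^2 - 819y^2 = 1 is (p_{k-1}, q_{k-1}) = (p_9, q_9); compute convergents through index 9.
Convergents (p_i = a_i*p_{i-1} + p_{i-2}, q_i = a_i*q_{i-1} + q_{i-2} with p_{-2}=0, p_{-1}=1, q_{-2}=1, q_{-1}=0):
  i=0: a_0=28, p_0 = 28*1 + 0 = 28, q_0 = 28*0 + 1 = 1.
  i=1: a_1=1, p_1 = 1*28 + 1 = 29, q_1 = 1*1 + 0 = 1.
  i=2: a_2=1, p_2 = 1*29 + 28 = 57, q_2 = 1*1 + 1 = 2.
  i=3: a_3=1, p_3 = 1*57 + 29 = 86, q_3 = 1*2 + 1 = 3.
  i=4: a_4=1, p_4 = 1*86 + 57 = 143, q_4 = 1*3 + 2 = 5.
  i=5: a_5=1, p_5 = 1*143 + 86 = 229, q_5 = 1*5 + 3 = 8.
  i=6: a_6=1, p_6 = 1*229 + 143 = 372, q_6 = 1*8 + 5 = 13.
  i=7: a_7=1, p_7 = 1*372 + 229 = 601, q_7 = 1*13 + 8 = 21.
  i=8: a_8=1, p_8 = 1*601 + 372 = 973, q_8 = 1*21 + 13 = 34.
  i=9: a_9=1, p_9 = 1*973 + 601 = 1574, q_9 = 1*34 + 21 = 55.
Check: 1574^2 - 819*55^2 = 2477476 - 2477475 = 1, so (x, y) = (1574, 55) solves the equation, and by the theorem it is the least positive solution.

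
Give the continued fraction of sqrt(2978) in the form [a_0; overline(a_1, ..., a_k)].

[54; overline(1, 1, 3, 54, 3, 1, 1, 108)]

Write x_i = (sqrt(2978) + m_i)/d_i with (m_0, d_0) = (0, 1). a_0 = floor(sqrt(2978)) = 54, since 54^2 = 2916 <= 2978 < 3025 = 55^2.
Iterate m_{i+1} = d_i*a_i - m_i, d_{i+1} = (2978 - m_{i+1}^2)/d_i, a_{i+1} = floor((a_0 + m_{i+1})/d_{i+1}):
  m_1 = 1*54 - 0 = 54, d_1 = (2978 - 54^2)/1 = 62/1 = 62, a_1 = floor((54 + 54)/62) = 1.
  m_2 = 62*1 - 54 = 8, d_2 = (2978 - 8^2)/62 = 2914/62 = 47, a_2 = floor((54 + 8)/47) = 1.
  m_3 = 47*1 - 8 = 39, d_3 = (2978 - 39^2)/47 = 1457/47 = 31, a_3 = floor((54 + 39)/31) = 3.
  m_4 = 31*3 - 39 = 54, d_4 = (2978 - 54^2)/31 = 62/31 = 2, a_4 = floor((54 + 54)/2) = 54.
  m_5 = 2*54 - 54 = 54, d_5 = (2978 - 54^2)/2 = 62/2 = 31, a_5 = floor((54 + 54)/31) = 3.
  m_6 = 31*3 - 54 = 39, d_6 = (2978 - 39^2)/31 = 1457/31 = 47, a_6 = floor((54 + 39)/47) = 1.
  m_7 = 47*1 - 39 = 8, d_7 = (2978 - 8^2)/47 = 2914/47 = 62, a_7 = floor((54 + 8)/62) = 1.
  m_8 = 62*1 - 8 = 54, d_8 = (2978 - 54^2)/62 = 62/62 = 1, a_8 = floor((54 + 54)/1) = 108.
  m_9 = 1*108 - 54 = 54, d_9 = (2978 - 54^2)/1 = 62/1 = 62: (m_9, d_9) = (m_1, d_1) = (54, 62), so from here the quotients repeat a_1, ..., a_8; the period length is 8.
Hence the expansion of sqrt(2978) is a_0 = 54 followed by the repeating block 1, 1, 3, 54, 3, 1, 1, 108 (period 8).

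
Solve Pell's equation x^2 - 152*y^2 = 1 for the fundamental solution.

(x, y) = (37, 3)

First expand sqrt(152) as a continued fraction. With x_i = (sqrt(152) + m_i)/d_i and (m_0, d_0) = (0, 1): a_0 = floor(sqrt(152)) = 12, since 12^2 = 144 <= 152 < 169 = 13^2.
Iterate m_{i+1} = d_i*a_i - m_i, d_{i+1} = (152 - m_{i+1}^2)/d_i, a_{i+1} = floor((a_0 + m_{i+1})/d_{i+1}):
  m_1 = 1*12 - 0 = 12, d_1 = (152 - 12^2)/1 = 8/1 = 8, a_1 = floor((12 + 12)/8) = 3.
  m_2 = 8*3 - 12 = 12, d_2 = (152 - 12^2)/8 = 8/8 = 1, a_2 = floor((12 + 12)/1) = 24.
  m_3 = 1*24 - 12 = 12, d_3 = (152 - 12^2)/1 = 8/1 = 8: (m_3, d_3) = (m_1, d_1) = (12, 8), so from here the quotients repeat a_1, a_2; the period length is 2.
So sqrt(152) = [12; (3, 24)] with period length k = 2.
k is even, so the fundamental solution of x^2 - 152y^2 = 1 is (p_{k-1}, q_{k-1}) = (p_1, q_1); compute convergents through index 1.
Convergents (p_i = a_i*p_{i-1} + p_{i-2}, q_i = a_i*q_{i-1} + q_{i-2} with p_{-2}=0, p_{-1}=1, q_{-2}=1, q_{-1}=0):
  i=0: a_0=12, p_0 = 12*1 + 0 = 12, q_0 = 12*0 + 1 = 1.
  i=1: a_1=3, p_1 = 3*12 + 1 = 37, q_1 = 3*1 + 0 = 3.
Check: 37^2 - 152*3^2 = 1369 - 1368 = 1, so (x, y) = (37, 3) solves the equation, and by the theorem it is the least positive solution.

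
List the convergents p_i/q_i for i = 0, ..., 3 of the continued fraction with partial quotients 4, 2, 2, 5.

4/1, 9/2, 22/5, 119/27

Using the convergent recurrence p_i = a_i*p_{i-1} + p_{i-2}, q_i = a_i*q_{i-1} + q_{i-2} with p_{-2}=0, p_{-1}=1, q_{-2}=1, q_{-1}=0:
  i=0: a_0=4, p_0 = 4*1 + 0 = 4, q_0 = 4*0 + 1 = 1.
  i=1: a_1=2, p_1 = 2*4 + 1 = 9, q_1 = 2*1 + 0 = 2.
  i=2: a_2=2, p_2 = 2*9 + 4 = 22, q_2 = 2*2 + 1 = 5.
  i=3: a_3=5, p_3 = 5*22 + 9 = 119, q_3 = 5*5 + 2 = 27.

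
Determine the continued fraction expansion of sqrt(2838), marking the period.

Write x_i = (sqrt(2838) + m_i)/d_i with (m_0, d_0) = (0, 1). a_0 = floor(sqrt(2838)) = 53, since 53^2 = 2809 <= 2838 < 2916 = 54^2.
Iterate m_{i+1} = d_i*a_i - m_i, d_{i+1} = (2838 - m_{i+1}^2)/d_i, a_{i+1} = floor((a_0 + m_{i+1})/d_{i+1}):
  m_1 = 1*53 - 0 = 53, d_1 = (2838 - 53^2)/1 = 29/1 = 29, a_1 = floor((53 + 53)/29) = 3.
  m_2 = 29*3 - 53 = 34, d_2 = (2838 - 34^2)/29 = 1682/29 = 58, a_2 = floor((53 + 34)/58) = 1.
  m_3 = 58*1 - 34 = 24, d_3 = (2838 - 24^2)/58 = 2262/58 = 39, a_3 = floor((53 + 24)/39) = 1.
  m_4 = 39*1 - 24 = 15, d_4 = (2838 - 15^2)/39 = 2613/39 = 67, a_4 = floor((53 + 15)/67) = 1.
  m_5 = 67*1 - 15 = 52, d_5 = (2838 - 52^2)/67 = 134/67 = 2, a_5 = floor((53 + 52)/2) = 52.
  m_6 = 2*52 - 52 = 52, d_6 = (2838 - 52^2)/2 = 134/2 = 67, a_6 = floor((53 + 52)/67) = 1.
  m_7 = 67*1 - 52 = 15, d_7 = (2838 - 15^2)/67 = 2613/67 = 39, a_7 = floor((53 + 15)/39) = 1.
  m_8 = 39*1 - 15 = 24, d_8 = (2838 - 24^2)/39 = 2262/39 = 58, a_8 = floor((53 + 24)/58) = 1.
  m_9 = 58*1 - 24 = 34, d_9 = (2838 - 34^2)/58 = 1682/58 = 29, a_9 = floor((53 + 34)/29) = 3.
  m_10 = 29*3 - 34 = 53, d_10 = (2838 - 53^2)/29 = 29/29 = 1, a_10 = floor((53 + 53)/1) = 106.
  m_11 = 1*106 - 53 = 53, d_11 = (2838 - 53^2)/1 = 29/1 = 29: (m_11, d_11) = (m_1, d_1) = (53, 29), so from here the quotients repeat a_1, ..., a_10; the period length is 10.
Hence the expansion of sqrt(2838) is a_0 = 53 followed by the repeating block 3, 1, 1, 1, 52, 1, 1, 1, 3, 106 (period 10).

[53; (3, 1, 1, 1, 52, 1, 1, 1, 3, 106)]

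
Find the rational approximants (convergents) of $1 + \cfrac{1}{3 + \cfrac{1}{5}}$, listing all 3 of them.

1/1, 4/3, 21/16

Using the convergent recurrence p_i = a_i*p_{i-1} + p_{i-2}, q_i = a_i*q_{i-1} + q_{i-2} with p_{-2}=0, p_{-1}=1, q_{-2}=1, q_{-1}=0:
  i=0: a_0=1, p_0 = 1*1 + 0 = 1, q_0 = 1*0 + 1 = 1.
  i=1: a_1=3, p_1 = 3*1 + 1 = 4, q_1 = 3*1 + 0 = 3.
  i=2: a_2=5, p_2 = 5*4 + 1 = 21, q_2 = 5*3 + 1 = 16.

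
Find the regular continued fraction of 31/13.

Run the Euclidean algorithm on 31 and 13; the successive quotients are the partial quotients a_0, a_1, ... (each step inverts the fractional part left over by the previous one):
  31 = 2*13 + 5, so a_0 = 2.
  13 = 2*5 + 3, so a_1 = 2.
  5 = 1*3 + 2, so a_2 = 1.
  3 = 1*2 + 1, so a_3 = 1.
  2 = 2*1 + 0, so a_4 = 2.
The remainder reaches 0 after 5 divisions, so the expansion has 5 partial quotients, read off in order.

[2; 2, 1, 1, 2]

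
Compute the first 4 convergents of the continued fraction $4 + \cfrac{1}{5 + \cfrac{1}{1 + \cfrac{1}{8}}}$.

Using the convergent recurrence p_i = a_i*p_{i-1} + p_{i-2}, q_i = a_i*q_{i-1} + q_{i-2} with p_{-2}=0, p_{-1}=1, q_{-2}=1, q_{-1}=0:
  i=0: a_0=4, p_0 = 4*1 + 0 = 4, q_0 = 4*0 + 1 = 1.
  i=1: a_1=5, p_1 = 5*4 + 1 = 21, q_1 = 5*1 + 0 = 5.
  i=2: a_2=1, p_2 = 1*21 + 4 = 25, q_2 = 1*5 + 1 = 6.
  i=3: a_3=8, p_3 = 8*25 + 21 = 221, q_3 = 8*6 + 5 = 53.

4/1, 21/5, 25/6, 221/53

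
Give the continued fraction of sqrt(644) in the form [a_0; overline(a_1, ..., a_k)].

Write x_i = (sqrt(644) + m_i)/d_i with (m_0, d_0) = (0, 1). a_0 = floor(sqrt(644)) = 25, since 25^2 = 625 <= 644 < 676 = 26^2.
Iterate m_{i+1} = d_i*a_i - m_i, d_{i+1} = (644 - m_{i+1}^2)/d_i, a_{i+1} = floor((a_0 + m_{i+1})/d_{i+1}):
  m_1 = 1*25 - 0 = 25, d_1 = (644 - 25^2)/1 = 19/1 = 19, a_1 = floor((25 + 25)/19) = 2.
  m_2 = 19*2 - 25 = 13, d_2 = (644 - 13^2)/19 = 475/19 = 25, a_2 = floor((25 + 13)/25) = 1.
  m_3 = 25*1 - 13 = 12, d_3 = (644 - 12^2)/25 = 500/25 = 20, a_3 = floor((25 + 12)/20) = 1.
  m_4 = 20*1 - 12 = 8, d_4 = (644 - 8^2)/20 = 580/20 = 29, a_4 = floor((25 + 8)/29) = 1.
  m_5 = 29*1 - 8 = 21, d_5 = (644 - 21^2)/29 = 203/29 = 7, a_5 = floor((25 + 21)/7) = 6.
  m_6 = 7*6 - 21 = 21, d_6 = (644 - 21^2)/7 = 203/7 = 29, a_6 = floor((25 + 21)/29) = 1.
  m_7 = 29*1 - 21 = 8, d_7 = (644 - 8^2)/29 = 580/29 = 20, a_7 = floor((25 + 8)/20) = 1.
  m_8 = 20*1 - 8 = 12, d_8 = (644 - 12^2)/20 = 500/20 = 25, a_8 = floor((25 + 12)/25) = 1.
  m_9 = 25*1 - 12 = 13, d_9 = (644 - 13^2)/25 = 475/25 = 19, a_9 = floor((25 + 13)/19) = 2.
  m_10 = 19*2 - 13 = 25, d_10 = (644 - 25^2)/19 = 19/19 = 1, a_10 = floor((25 + 25)/1) = 50.
  m_11 = 1*50 - 25 = 25, d_11 = (644 - 25^2)/1 = 19/1 = 19: (m_11, d_11) = (m_1, d_1) = (25, 19), so from here the quotients repeat a_1, ..., a_10; the period length is 10.
Hence the expansion of sqrt(644) is a_0 = 25 followed by the repeating block 2, 1, 1, 1, 6, 1, 1, 1, 2, 50 (period 10).

[25; overline(2, 1, 1, 1, 6, 1, 1, 1, 2, 50)]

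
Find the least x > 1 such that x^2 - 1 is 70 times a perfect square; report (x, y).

First expand sqrt(70) as a continued fraction. With x_i = (sqrt(70) + m_i)/d_i and (m_0, d_0) = (0, 1): a_0 = floor(sqrt(70)) = 8, since 8^2 = 64 <= 70 < 81 = 9^2.
Iterate m_{i+1} = d_i*a_i - m_i, d_{i+1} = (70 - m_{i+1}^2)/d_i, a_{i+1} = floor((a_0 + m_{i+1})/d_{i+1}):
  m_1 = 1*8 - 0 = 8, d_1 = (70 - 8^2)/1 = 6/1 = 6, a_1 = floor((8 + 8)/6) = 2.
  m_2 = 6*2 - 8 = 4, d_2 = (70 - 4^2)/6 = 54/6 = 9, a_2 = floor((8 + 4)/9) = 1.
  m_3 = 9*1 - 4 = 5, d_3 = (70 - 5^2)/9 = 45/9 = 5, a_3 = floor((8 + 5)/5) = 2.
  m_4 = 5*2 - 5 = 5, d_4 = (70 - 5^2)/5 = 45/5 = 9, a_4 = floor((8 + 5)/9) = 1.
  m_5 = 9*1 - 5 = 4, d_5 = (70 - 4^2)/9 = 54/9 = 6, a_5 = floor((8 + 4)/6) = 2.
  m_6 = 6*2 - 4 = 8, d_6 = (70 - 8^2)/6 = 6/6 = 1, a_6 = floor((8 + 8)/1) = 16.
  m_7 = 1*16 - 8 = 8, d_7 = (70 - 8^2)/1 = 6/1 = 6: (m_7, d_7) = (m_1, d_1) = (8, 6), so from here the quotients repeat a_1, ..., a_6; the period length is 6.
So sqrt(70) = [8; (2, 1, 2, 1, 2, 16)] with period length k = 6.
k is even, so the fundamental solution of x^2 - 70y^2 = 1 is (p_{k-1}, q_{k-1}) = (p_5, q_5); compute convergents through index 5.
Convergents (p_i = a_i*p_{i-1} + p_{i-2}, q_i = a_i*q_{i-1} + q_{i-2} with p_{-2}=0, p_{-1}=1, q_{-2}=1, q_{-1}=0):
  i=0: a_0=8, p_0 = 8*1 + 0 = 8, q_0 = 8*0 + 1 = 1.
  i=1: a_1=2, p_1 = 2*8 + 1 = 17, q_1 = 2*1 + 0 = 2.
  i=2: a_2=1, p_2 = 1*17 + 8 = 25, q_2 = 1*2 + 1 = 3.
  i=3: a_3=2, p_3 = 2*25 + 17 = 67, q_3 = 2*3 + 2 = 8.
  i=4: a_4=1, p_4 = 1*67 + 25 = 92, q_4 = 1*8 + 3 = 11.
  i=5: a_5=2, p_5 = 2*92 + 67 = 251, q_5 = 2*11 + 8 = 30.
Check: 251^2 - 70*30^2 = 63001 - 63000 = 1, so (x, y) = (251, 30) solves the equation, and by the theorem it is the least positive solution.

(x, y) = (251, 30)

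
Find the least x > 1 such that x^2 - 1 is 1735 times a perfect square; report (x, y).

First expand sqrt(1735) as a continued fraction. With x_i = (sqrt(1735) + m_i)/d_i and (m_0, d_0) = (0, 1): a_0 = floor(sqrt(1735)) = 41, since 41^2 = 1681 <= 1735 < 1764 = 42^2.
Iterate m_{i+1} = d_i*a_i - m_i, d_{i+1} = (1735 - m_{i+1}^2)/d_i, a_{i+1} = floor((a_0 + m_{i+1})/d_{i+1}):
  m_1 = 1*41 - 0 = 41, d_1 = (1735 - 41^2)/1 = 54/1 = 54, a_1 = floor((41 + 41)/54) = 1.
  m_2 = 54*1 - 41 = 13, d_2 = (1735 - 13^2)/54 = 1566/54 = 29, a_2 = floor((41 + 13)/29) = 1.
  m_3 = 29*1 - 13 = 16, d_3 = (1735 - 16^2)/29 = 1479/29 = 51, a_3 = floor((41 + 16)/51) = 1.
  m_4 = 51*1 - 16 = 35, d_4 = (1735 - 35^2)/51 = 510/51 = 10, a_4 = floor((41 + 35)/10) = 7.
  m_5 = 10*7 - 35 = 35, d_5 = (1735 - 35^2)/10 = 510/10 = 51, a_5 = floor((41 + 35)/51) = 1.
  m_6 = 51*1 - 35 = 16, d_6 = (1735 - 16^2)/51 = 1479/51 = 29, a_6 = floor((41 + 16)/29) = 1.
  m_7 = 29*1 - 16 = 13, d_7 = (1735 - 13^2)/29 = 1566/29 = 54, a_7 = floor((41 + 13)/54) = 1.
  m_8 = 54*1 - 13 = 41, d_8 = (1735 - 41^2)/54 = 54/54 = 1, a_8 = floor((41 + 41)/1) = 82.
  m_9 = 1*82 - 41 = 41, d_9 = (1735 - 41^2)/1 = 54/1 = 54: (m_9, d_9) = (m_1, d_1) = (41, 54), so from here the quotients repeat a_1, ..., a_8; the period length is 8.
So sqrt(1735) = [41; (1, 1, 1, 7, 1, 1, 1, 82)] with period length k = 8.
k is even, so the fundamental solution of x^2 - 1735y^2 = 1 is (p_{k-1}, q_{k-1}) = (p_7, q_7); compute convergents through index 7.
Convergents (p_i = a_i*p_{i-1} + p_{i-2}, q_i = a_i*q_{i-1} + q_{i-2} with p_{-2}=0, p_{-1}=1, q_{-2}=1, q_{-1}=0):
  i=0: a_0=41, p_0 = 41*1 + 0 = 41, q_0 = 41*0 + 1 = 1.
  i=1: a_1=1, p_1 = 1*41 + 1 = 42, q_1 = 1*1 + 0 = 1.
  i=2: a_2=1, p_2 = 1*42 + 41 = 83, q_2 = 1*1 + 1 = 2.
  i=3: a_3=1, p_3 = 1*83 + 42 = 125, q_3 = 1*2 + 1 = 3.
  i=4: a_4=7, p_4 = 7*125 + 83 = 958, q_4 = 7*3 + 2 = 23.
  i=5: a_5=1, p_5 = 1*958 + 125 = 1083, q_5 = 1*23 + 3 = 26.
  i=6: a_6=1, p_6 = 1*1083 + 958 = 2041, q_6 = 1*26 + 23 = 49.
  i=7: a_7=1, p_7 = 1*2041 + 1083 = 3124, q_7 = 1*49 + 26 = 75.
Check: 3124^2 - 1735*75^2 = 9759376 - 9759375 = 1, so (x, y) = (3124, 75) solves the equation, and by the theorem it is the least positive solution.

(x, y) = (3124, 75)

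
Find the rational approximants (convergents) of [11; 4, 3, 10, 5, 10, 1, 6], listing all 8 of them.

Using the convergent recurrence p_i = a_i*p_{i-1} + p_{i-2}, q_i = a_i*q_{i-1} + q_{i-2} with p_{-2}=0, p_{-1}=1, q_{-2}=1, q_{-1}=0:
  i=0: a_0=11, p_0 = 11*1 + 0 = 11, q_0 = 11*0 + 1 = 1.
  i=1: a_1=4, p_1 = 4*11 + 1 = 45, q_1 = 4*1 + 0 = 4.
  i=2: a_2=3, p_2 = 3*45 + 11 = 146, q_2 = 3*4 + 1 = 13.
  i=3: a_3=10, p_3 = 10*146 + 45 = 1505, q_3 = 10*13 + 4 = 134.
  i=4: a_4=5, p_4 = 5*1505 + 146 = 7671, q_4 = 5*134 + 13 = 683.
  i=5: a_5=10, p_5 = 10*7671 + 1505 = 78215, q_5 = 10*683 + 134 = 6964.
  i=6: a_6=1, p_6 = 1*78215 + 7671 = 85886, q_6 = 1*6964 + 683 = 7647.
  i=7: a_7=6, p_7 = 6*85886 + 78215 = 593531, q_7 = 6*7647 + 6964 = 52846.

11/1, 45/4, 146/13, 1505/134, 7671/683, 78215/6964, 85886/7647, 593531/52846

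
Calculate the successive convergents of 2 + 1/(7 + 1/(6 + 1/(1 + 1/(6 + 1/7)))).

2/1, 15/7, 92/43, 107/50, 734/343, 5245/2451

Using the convergent recurrence p_i = a_i*p_{i-1} + p_{i-2}, q_i = a_i*q_{i-1} + q_{i-2} with p_{-2}=0, p_{-1}=1, q_{-2}=1, q_{-1}=0:
  i=0: a_0=2, p_0 = 2*1 + 0 = 2, q_0 = 2*0 + 1 = 1.
  i=1: a_1=7, p_1 = 7*2 + 1 = 15, q_1 = 7*1 + 0 = 7.
  i=2: a_2=6, p_2 = 6*15 + 2 = 92, q_2 = 6*7 + 1 = 43.
  i=3: a_3=1, p_3 = 1*92 + 15 = 107, q_3 = 1*43 + 7 = 50.
  i=4: a_4=6, p_4 = 6*107 + 92 = 734, q_4 = 6*50 + 43 = 343.
  i=5: a_5=7, p_5 = 7*734 + 107 = 5245, q_5 = 7*343 + 50 = 2451.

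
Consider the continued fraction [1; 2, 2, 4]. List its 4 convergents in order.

1/1, 3/2, 7/5, 31/22

Using the convergent recurrence p_i = a_i*p_{i-1} + p_{i-2}, q_i = a_i*q_{i-1} + q_{i-2} with p_{-2}=0, p_{-1}=1, q_{-2}=1, q_{-1}=0:
  i=0: a_0=1, p_0 = 1*1 + 0 = 1, q_0 = 1*0 + 1 = 1.
  i=1: a_1=2, p_1 = 2*1 + 1 = 3, q_1 = 2*1 + 0 = 2.
  i=2: a_2=2, p_2 = 2*3 + 1 = 7, q_2 = 2*2 + 1 = 5.
  i=3: a_3=4, p_3 = 4*7 + 3 = 31, q_3 = 4*5 + 2 = 22.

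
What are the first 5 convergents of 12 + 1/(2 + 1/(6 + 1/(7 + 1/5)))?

Using the convergent recurrence p_i = a_i*p_{i-1} + p_{i-2}, q_i = a_i*q_{i-1} + q_{i-2} with p_{-2}=0, p_{-1}=1, q_{-2}=1, q_{-1}=0:
  i=0: a_0=12, p_0 = 12*1 + 0 = 12, q_0 = 12*0 + 1 = 1.
  i=1: a_1=2, p_1 = 2*12 + 1 = 25, q_1 = 2*1 + 0 = 2.
  i=2: a_2=6, p_2 = 6*25 + 12 = 162, q_2 = 6*2 + 1 = 13.
  i=3: a_3=7, p_3 = 7*162 + 25 = 1159, q_3 = 7*13 + 2 = 93.
  i=4: a_4=5, p_4 = 5*1159 + 162 = 5957, q_4 = 5*93 + 13 = 478.

12/1, 25/2, 162/13, 1159/93, 5957/478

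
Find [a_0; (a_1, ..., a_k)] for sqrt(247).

Write x_i = (sqrt(247) + m_i)/d_i with (m_0, d_0) = (0, 1). a_0 = floor(sqrt(247)) = 15, since 15^2 = 225 <= 247 < 256 = 16^2.
Iterate m_{i+1} = d_i*a_i - m_i, d_{i+1} = (247 - m_{i+1}^2)/d_i, a_{i+1} = floor((a_0 + m_{i+1})/d_{i+1}):
  m_1 = 1*15 - 0 = 15, d_1 = (247 - 15^2)/1 = 22/1 = 22, a_1 = floor((15 + 15)/22) = 1.
  m_2 = 22*1 - 15 = 7, d_2 = (247 - 7^2)/22 = 198/22 = 9, a_2 = floor((15 + 7)/9) = 2.
  m_3 = 9*2 - 7 = 11, d_3 = (247 - 11^2)/9 = 126/9 = 14, a_3 = floor((15 + 11)/14) = 1.
  m_4 = 14*1 - 11 = 3, d_4 = (247 - 3^2)/14 = 238/14 = 17, a_4 = floor((15 + 3)/17) = 1.
  m_5 = 17*1 - 3 = 14, d_5 = (247 - 14^2)/17 = 51/17 = 3, a_5 = floor((15 + 14)/3) = 9.
  m_6 = 3*9 - 14 = 13, d_6 = (247 - 13^2)/3 = 78/3 = 26, a_6 = floor((15 + 13)/26) = 1.
  m_7 = 26*1 - 13 = 13, d_7 = (247 - 13^2)/26 = 78/26 = 3, a_7 = floor((15 + 13)/3) = 9.
  m_8 = 3*9 - 13 = 14, d_8 = (247 - 14^2)/3 = 51/3 = 17, a_8 = floor((15 + 14)/17) = 1.
  m_9 = 17*1 - 14 = 3, d_9 = (247 - 3^2)/17 = 238/17 = 14, a_9 = floor((15 + 3)/14) = 1.
  m_10 = 14*1 - 3 = 11, d_10 = (247 - 11^2)/14 = 126/14 = 9, a_10 = floor((15 + 11)/9) = 2.
  m_11 = 9*2 - 11 = 7, d_11 = (247 - 7^2)/9 = 198/9 = 22, a_11 = floor((15 + 7)/22) = 1.
  m_12 = 22*1 - 7 = 15, d_12 = (247 - 15^2)/22 = 22/22 = 1, a_12 = floor((15 + 15)/1) = 30.
  m_13 = 1*30 - 15 = 15, d_13 = (247 - 15^2)/1 = 22/1 = 22: (m_13, d_13) = (m_1, d_1) = (15, 22), so from here the quotients repeat a_1, ..., a_12; the period length is 12.
Hence the expansion of sqrt(247) is a_0 = 15 followed by the repeating block 1, 2, 1, 1, 9, 1, 9, 1, 1, 2, 1, 30 (period 12).

[15; (1, 2, 1, 1, 9, 1, 9, 1, 1, 2, 1, 30)]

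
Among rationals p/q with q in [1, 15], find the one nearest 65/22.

Expand x = 65/22 as a continued fraction with the Euclidean algorithm:
  65 = 2*22 + 21, so a_0 = 2.
  22 = 1*21 + 1, so a_1 = 1.
  21 = 21*1 + 0, so a_2 = 21.
so x = [2; 1, 21].
Convergents (p_i = a_i*p_{i-1} + p_{i-2}, q_i = a_i*q_{i-1} + q_{i-2} with p_{-2}=0, p_{-1}=1, q_{-2}=1, q_{-1}=0), until the denominator exceeds 15:
  i=0: a_0=2, p_0 = 2*1 + 0 = 2, q_0 = 2*0 + 1 = 1.
  i=1: a_1=1, p_1 = 1*2 + 1 = 3, q_1 = 1*1 + 0 = 1.
  i=2: a_2=21, p_2 = 21*3 + 2 = 65, q_2 = 21*1 + 1 = 22.
q_2 = 22 > 15, so the last convergent with denominator <= 15 is p_1/q_1 = 3/1.
The closest fraction with denominator <= 15 is either p_1/q_1 or the intermediate fraction (k*p_1 + p_0)/(k*q_1 + q_0) with the largest k >= 1 whose denominator stays <= 15; these approach x as k grows, and every other convergent or intermediate fraction in range is farther away.
Largest k: floor((15 - q_0)/q_1) = floor((15 - 1)/1) = 14.
That gives (14*3 + 2)/(14*1 + 1) = 44/15.
Compare the errors: |x - 3/1| = |65*1 - 3*22|/(22*1) = 1/22, and |x - 44/15| = |65*15 - 44*22|/(22*15) = 7/330.
Cross-multiplying, 7*22 = 154 < 330 = 1*330, so 7/330 is smaller: the intermediate fraction 44/15 is closer to x than 3/1.

44/15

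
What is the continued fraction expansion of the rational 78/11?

[7; 11]

Run the Euclidean algorithm on 78 and 11; the successive quotients are the partial quotients a_0, a_1, ... (each step inverts the fractional part left over by the previous one):
  78 = 7*11 + 1, so a_0 = 7.
  11 = 11*1 + 0, so a_1 = 11.
The remainder reaches 0 after 2 divisions, so the expansion has 2 partial quotients, read off in order.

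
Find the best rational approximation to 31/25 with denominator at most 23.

Expand x = 31/25 as a continued fraction with the Euclidean algorithm:
  31 = 1*25 + 6, so a_0 = 1.
  25 = 4*6 + 1, so a_1 = 4.
  6 = 6*1 + 0, so a_2 = 6.
so x = [1; 4, 6].
Convergents (p_i = a_i*p_{i-1} + p_{i-2}, q_i = a_i*q_{i-1} + q_{i-2} with p_{-2}=0, p_{-1}=1, q_{-2}=1, q_{-1}=0), until the denominator exceeds 23:
  i=0: a_0=1, p_0 = 1*1 + 0 = 1, q_0 = 1*0 + 1 = 1.
  i=1: a_1=4, p_1 = 4*1 + 1 = 5, q_1 = 4*1 + 0 = 4.
  i=2: a_2=6, p_2 = 6*5 + 1 = 31, q_2 = 6*4 + 1 = 25.
q_2 = 25 > 23, so the last convergent with denominator <= 23 is p_1/q_1 = 5/4.
The closest fraction with denominator <= 23 is either p_1/q_1 or the intermediate fraction (k*p_1 + p_0)/(k*q_1 + q_0) with the largest k >= 1 whose denominator stays <= 23; these approach x as k grows, and every other convergent or intermediate fraction in range is farther away.
Largest k: floor((23 - q_0)/q_1) = floor((23 - 1)/4) = 5.
That gives (5*5 + 1)/(5*4 + 1) = 26/21.
Compare the errors: |x - 5/4| = |31*4 - 5*25|/(25*4) = 1/100, and |x - 26/21| = |31*21 - 26*25|/(25*21) = 1/525.
Cross-multiplying, 1*100 = 100 < 525 = 1*525, so 1/525 is smaller: the intermediate fraction 26/21 is closer to x than 5/4.

26/21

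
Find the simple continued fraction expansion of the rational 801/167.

Run the Euclidean algorithm on 801 and 167; the successive quotients are the partial quotients a_0, a_1, ... (each step inverts the fractional part left over by the previous one):
  801 = 4*167 + 133, so a_0 = 4.
  167 = 1*133 + 34, so a_1 = 1.
  133 = 3*34 + 31, so a_2 = 3.
  34 = 1*31 + 3, so a_3 = 1.
  31 = 10*3 + 1, so a_4 = 10.
  3 = 3*1 + 0, so a_5 = 3.
The remainder reaches 0 after 6 divisions, so the expansion has 6 partial quotients, read off in order.

[4; 1, 3, 1, 10, 3]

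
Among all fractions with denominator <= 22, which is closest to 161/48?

Expand x = 161/48 as a continued fraction with the Euclidean algorithm:
  161 = 3*48 + 17, so a_0 = 3.
  48 = 2*17 + 14, so a_1 = 2.
  17 = 1*14 + 3, so a_2 = 1.
  14 = 4*3 + 2, so a_3 = 4.
  3 = 1*2 + 1, so a_4 = 1.
  2 = 2*1 + 0, so a_5 = 2.
so x = [3; 2, 1, 4, 1, 2].
Convergents (p_i = a_i*p_{i-1} + p_{i-2}, q_i = a_i*q_{i-1} + q_{i-2} with p_{-2}=0, p_{-1}=1, q_{-2}=1, q_{-1}=0), until the denominator exceeds 22:
  i=0: a_0=3, p_0 = 3*1 + 0 = 3, q_0 = 3*0 + 1 = 1.
  i=1: a_1=2, p_1 = 2*3 + 1 = 7, q_1 = 2*1 + 0 = 2.
  i=2: a_2=1, p_2 = 1*7 + 3 = 10, q_2 = 1*2 + 1 = 3.
  i=3: a_3=4, p_3 = 4*10 + 7 = 47, q_3 = 4*3 + 2 = 14.
  i=4: a_4=1, p_4 = 1*47 + 10 = 57, q_4 = 1*14 + 3 = 17.
  i=5: a_5=2, p_5 = 2*57 + 47 = 161, q_5 = 2*17 + 14 = 48.
q_5 = 48 > 22, so the last convergent with denominator <= 22 is p_4/q_4 = 57/17.
The closest fraction with denominator <= 22 is either p_4/q_4 or the intermediate fraction (k*p_4 + p_3)/(k*q_4 + q_3) with the largest k >= 1 whose denominator stays <= 22; these approach x as k grows, and every other convergent or intermediate fraction in range is farther away.
Largest k: floor((22 - q_3)/q_4) = floor((22 - 14)/17) = 0.
Since k = 0, no intermediate fraction beyond p_4/q_4 has denominator <= 22, so the convergent 57/17 is the closest (its error is |161*17 - 57*48|/(48*17) = 1/816).

57/17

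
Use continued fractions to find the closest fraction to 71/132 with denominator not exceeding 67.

36/67

Expand x = 71/132 as a continued fraction with the Euclidean algorithm:
  71 = 0*132 + 71, so a_0 = 0.
  132 = 1*71 + 61, so a_1 = 1.
  71 = 1*61 + 10, so a_2 = 1.
  61 = 6*10 + 1, so a_3 = 6.
  10 = 10*1 + 0, so a_4 = 10.
so x = [0; 1, 1, 6, 10].
Convergents (p_i = a_i*p_{i-1} + p_{i-2}, q_i = a_i*q_{i-1} + q_{i-2} with p_{-2}=0, p_{-1}=1, q_{-2}=1, q_{-1}=0), until the denominator exceeds 67:
  i=0: a_0=0, p_0 = 0*1 + 0 = 0, q_0 = 0*0 + 1 = 1.
  i=1: a_1=1, p_1 = 1*0 + 1 = 1, q_1 = 1*1 + 0 = 1.
  i=2: a_2=1, p_2 = 1*1 + 0 = 1, q_2 = 1*1 + 1 = 2.
  i=3: a_3=6, p_3 = 6*1 + 1 = 7, q_3 = 6*2 + 1 = 13.
  i=4: a_4=10, p_4 = 10*7 + 1 = 71, q_4 = 10*13 + 2 = 132.
q_4 = 132 > 67, so the last convergent with denominator <= 67 is p_3/q_3 = 7/13.
The closest fraction with denominator <= 67 is either p_3/q_3 or the intermediate fraction (k*p_3 + p_2)/(k*q_3 + q_2) with the largest k >= 1 whose denominator stays <= 67; these approach x as k grows, and every other convergent or intermediate fraction in range is farther away.
Largest k: floor((67 - q_2)/q_3) = floor((67 - 2)/13) = 5.
That gives (5*7 + 1)/(5*13 + 2) = 36/67.
Compare the errors: |x - 7/13| = |71*13 - 7*132|/(132*13) = 1/1716, and |x - 36/67| = |71*67 - 36*132|/(132*67) = 5/8844.
Cross-multiplying, 5*1716 = 8580 < 8844 = 1*8844, so 5/8844 is smaller: the intermediate fraction 36/67 is closer to x than 7/13.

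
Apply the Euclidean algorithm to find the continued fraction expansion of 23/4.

Run the Euclidean algorithm on 23 and 4; the successive quotients are the partial quotients a_0, a_1, ... (each step inverts the fractional part left over by the previous one):
  23 = 5*4 + 3, so a_0 = 5.
  4 = 1*3 + 1, so a_1 = 1.
  3 = 3*1 + 0, so a_2 = 3.
The remainder reaches 0 after 3 divisions, so the expansion has 3 partial quotients, read off in order.

[5; 1, 3]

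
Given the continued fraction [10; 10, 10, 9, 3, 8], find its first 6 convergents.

Using the convergent recurrence p_i = a_i*p_{i-1} + p_{i-2}, q_i = a_i*q_{i-1} + q_{i-2} with p_{-2}=0, p_{-1}=1, q_{-2}=1, q_{-1}=0:
  i=0: a_0=10, p_0 = 10*1 + 0 = 10, q_0 = 10*0 + 1 = 1.
  i=1: a_1=10, p_1 = 10*10 + 1 = 101, q_1 = 10*1 + 0 = 10.
  i=2: a_2=10, p_2 = 10*101 + 10 = 1020, q_2 = 10*10 + 1 = 101.
  i=3: a_3=9, p_3 = 9*1020 + 101 = 9281, q_3 = 9*101 + 10 = 919.
  i=4: a_4=3, p_4 = 3*9281 + 1020 = 28863, q_4 = 3*919 + 101 = 2858.
  i=5: a_5=8, p_5 = 8*28863 + 9281 = 240185, q_5 = 8*2858 + 919 = 23783.

10/1, 101/10, 1020/101, 9281/919, 28863/2858, 240185/23783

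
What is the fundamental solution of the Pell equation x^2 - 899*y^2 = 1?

First expand sqrt(899) as a continued fraction. With x_i = (sqrt(899) + m_i)/d_i and (m_0, d_0) = (0, 1): a_0 = floor(sqrt(899)) = 29, since 29^2 = 841 <= 899 < 900 = 30^2.
Iterate m_{i+1} = d_i*a_i - m_i, d_{i+1} = (899 - m_{i+1}^2)/d_i, a_{i+1} = floor((a_0 + m_{i+1})/d_{i+1}):
  m_1 = 1*29 - 0 = 29, d_1 = (899 - 29^2)/1 = 58/1 = 58, a_1 = floor((29 + 29)/58) = 1.
  m_2 = 58*1 - 29 = 29, d_2 = (899 - 29^2)/58 = 58/58 = 1, a_2 = floor((29 + 29)/1) = 58.
  m_3 = 1*58 - 29 = 29, d_3 = (899 - 29^2)/1 = 58/1 = 58: (m_3, d_3) = (m_1, d_1) = (29, 58), so from here the quotients repeat a_1, a_2; the period length is 2.
So sqrt(899) = [29; (1, 58)] with period length k = 2.
k is even, so the fundamental solution of x^2 - 899y^2 = 1 is (p_{k-1}, q_{k-1}) = (p_1, q_1); compute convergents through index 1.
Convergents (p_i = a_i*p_{i-1} + p_{i-2}, q_i = a_i*q_{i-1} + q_{i-2} with p_{-2}=0, p_{-1}=1, q_{-2}=1, q_{-1}=0):
  i=0: a_0=29, p_0 = 29*1 + 0 = 29, q_0 = 29*0 + 1 = 1.
  i=1: a_1=1, p_1 = 1*29 + 1 = 30, q_1 = 1*1 + 0 = 1.
Check: 30^2 - 899*1^2 = 900 - 899 = 1, so (x, y) = (30, 1) solves the equation, and by the theorem it is the least positive solution.

(x, y) = (30, 1)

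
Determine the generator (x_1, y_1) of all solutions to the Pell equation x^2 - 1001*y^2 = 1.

First expand sqrt(1001) as a continued fraction. With x_i = (sqrt(1001) + m_i)/d_i and (m_0, d_0) = (0, 1): a_0 = floor(sqrt(1001)) = 31, since 31^2 = 961 <= 1001 < 1024 = 32^2.
Iterate m_{i+1} = d_i*a_i - m_i, d_{i+1} = (1001 - m_{i+1}^2)/d_i, a_{i+1} = floor((a_0 + m_{i+1})/d_{i+1}):
  m_1 = 1*31 - 0 = 31, d_1 = (1001 - 31^2)/1 = 40/1 = 40, a_1 = floor((31 + 31)/40) = 1.
  m_2 = 40*1 - 31 = 9, d_2 = (1001 - 9^2)/40 = 920/40 = 23, a_2 = floor((31 + 9)/23) = 1.
  m_3 = 23*1 - 9 = 14, d_3 = (1001 - 14^2)/23 = 805/23 = 35, a_3 = floor((31 + 14)/35) = 1.
  m_4 = 35*1 - 14 = 21, d_4 = (1001 - 21^2)/35 = 560/35 = 16, a_4 = floor((31 + 21)/16) = 3.
  m_5 = 16*3 - 21 = 27, d_5 = (1001 - 27^2)/16 = 272/16 = 17, a_5 = floor((31 + 27)/17) = 3.
  m_6 = 17*3 - 27 = 24, d_6 = (1001 - 24^2)/17 = 425/17 = 25, a_6 = floor((31 + 24)/25) = 2.
  m_7 = 25*2 - 24 = 26, d_7 = (1001 - 26^2)/25 = 325/25 = 13, a_7 = floor((31 + 26)/13) = 4.
  m_8 = 13*4 - 26 = 26, d_8 = (1001 - 26^2)/13 = 325/13 = 25, a_8 = floor((31 + 26)/25) = 2.
  m_9 = 25*2 - 26 = 24, d_9 = (1001 - 24^2)/25 = 425/25 = 17, a_9 = floor((31 + 24)/17) = 3.
  m_10 = 17*3 - 24 = 27, d_10 = (1001 - 27^2)/17 = 272/17 = 16, a_10 = floor((31 + 27)/16) = 3.
  m_11 = 16*3 - 27 = 21, d_11 = (1001 - 21^2)/16 = 560/16 = 35, a_11 = floor((31 + 21)/35) = 1.
  m_12 = 35*1 - 21 = 14, d_12 = (1001 - 14^2)/35 = 805/35 = 23, a_12 = floor((31 + 14)/23) = 1.
  m_13 = 23*1 - 14 = 9, d_13 = (1001 - 9^2)/23 = 920/23 = 40, a_13 = floor((31 + 9)/40) = 1.
  m_14 = 40*1 - 9 = 31, d_14 = (1001 - 31^2)/40 = 40/40 = 1, a_14 = floor((31 + 31)/1) = 62.
  m_15 = 1*62 - 31 = 31, d_15 = (1001 - 31^2)/1 = 40/1 = 40: (m_15, d_15) = (m_1, d_1) = (31, 40), so from here the quotients repeat a_1, ..., a_14; the period length is 14.
So sqrt(1001) = [31; (1, 1, 1, 3, 3, 2, 4, 2, 3, 3, 1, 1, 1, 62)] with period length k = 14.
k is even, so the fundamental solution of x^2 - 1001y^2 = 1 is (p_{k-1}, q_{k-1}) = (p_13, q_13); compute convergents through index 13.
Convergents (p_i = a_i*p_{i-1} + p_{i-2}, q_i = a_i*q_{i-1} + q_{i-2} with p_{-2}=0, p_{-1}=1, q_{-2}=1, q_{-1}=0):
  i=0: a_0=31, p_0 = 31*1 + 0 = 31, q_0 = 31*0 + 1 = 1.
  i=1: a_1=1, p_1 = 1*31 + 1 = 32, q_1 = 1*1 + 0 = 1.
  i=2: a_2=1, p_2 = 1*32 + 31 = 63, q_2 = 1*1 + 1 = 2.
  i=3: a_3=1, p_3 = 1*63 + 32 = 95, q_3 = 1*2 + 1 = 3.
  i=4: a_4=3, p_4 = 3*95 + 63 = 348, q_4 = 3*3 + 2 = 11.
  i=5: a_5=3, p_5 = 3*348 + 95 = 1139, q_5 = 3*11 + 3 = 36.
  i=6: a_6=2, p_6 = 2*1139 + 348 = 2626, q_6 = 2*36 + 11 = 83.
  i=7: a_7=4, p_7 = 4*2626 + 1139 = 11643, q_7 = 4*83 + 36 = 368.
  i=8: a_8=2, p_8 = 2*11643 + 2626 = 25912, q_8 = 2*368 + 83 = 819.
  i=9: a_9=3, p_9 = 3*25912 + 11643 = 89379, q_9 = 3*819 + 368 = 2825.
  i=10: a_10=3, p_10 = 3*89379 + 25912 = 294049, q_10 = 3*2825 + 819 = 9294.
  i=11: a_11=1, p_11 = 1*294049 + 89379 = 383428, q_11 = 1*9294 + 2825 = 12119.
  i=12: a_12=1, p_12 = 1*383428 + 294049 = 677477, q_12 = 1*12119 + 9294 = 21413.
  i=13: a_13=1, p_13 = 1*677477 + 383428 = 1060905, q_13 = 1*21413 + 12119 = 33532.
Check: 1060905^2 - 1001*33532^2 = 1125519419025 - 1125519419024 = 1, so (x, y) = (1060905, 33532) solves the equation, and by the theorem it is the least positive solution.

(x, y) = (1060905, 33532)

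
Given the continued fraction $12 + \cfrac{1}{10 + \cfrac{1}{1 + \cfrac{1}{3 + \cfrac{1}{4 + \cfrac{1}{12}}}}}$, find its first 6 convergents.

12/1, 121/10, 133/11, 520/43, 2213/183, 27076/2239

Using the convergent recurrence p_i = a_i*p_{i-1} + p_{i-2}, q_i = a_i*q_{i-1} + q_{i-2} with p_{-2}=0, p_{-1}=1, q_{-2}=1, q_{-1}=0:
  i=0: a_0=12, p_0 = 12*1 + 0 = 12, q_0 = 12*0 + 1 = 1.
  i=1: a_1=10, p_1 = 10*12 + 1 = 121, q_1 = 10*1 + 0 = 10.
  i=2: a_2=1, p_2 = 1*121 + 12 = 133, q_2 = 1*10 + 1 = 11.
  i=3: a_3=3, p_3 = 3*133 + 121 = 520, q_3 = 3*11 + 10 = 43.
  i=4: a_4=4, p_4 = 4*520 + 133 = 2213, q_4 = 4*43 + 11 = 183.
  i=5: a_5=12, p_5 = 12*2213 + 520 = 27076, q_5 = 12*183 + 43 = 2239.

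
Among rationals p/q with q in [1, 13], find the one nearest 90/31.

29/10

Expand x = 90/31 as a continued fraction with the Euclidean algorithm:
  90 = 2*31 + 28, so a_0 = 2.
  31 = 1*28 + 3, so a_1 = 1.
  28 = 9*3 + 1, so a_2 = 9.
  3 = 3*1 + 0, so a_3 = 3.
so x = [2; 1, 9, 3].
Convergents (p_i = a_i*p_{i-1} + p_{i-2}, q_i = a_i*q_{i-1} + q_{i-2} with p_{-2}=0, p_{-1}=1, q_{-2}=1, q_{-1}=0), until the denominator exceeds 13:
  i=0: a_0=2, p_0 = 2*1 + 0 = 2, q_0 = 2*0 + 1 = 1.
  i=1: a_1=1, p_1 = 1*2 + 1 = 3, q_1 = 1*1 + 0 = 1.
  i=2: a_2=9, p_2 = 9*3 + 2 = 29, q_2 = 9*1 + 1 = 10.
  i=3: a_3=3, p_3 = 3*29 + 3 = 90, q_3 = 3*10 + 1 = 31.
q_3 = 31 > 13, so the last convergent with denominator <= 13 is p_2/q_2 = 29/10.
The closest fraction with denominator <= 13 is either p_2/q_2 or the intermediate fraction (k*p_2 + p_1)/(k*q_2 + q_1) with the largest k >= 1 whose denominator stays <= 13; these approach x as k grows, and every other convergent or intermediate fraction in range is farther away.
Largest k: floor((13 - q_1)/q_2) = floor((13 - 1)/10) = 1.
That gives (1*29 + 3)/(1*10 + 1) = 32/11.
Compare the errors: |x - 29/10| = |90*10 - 29*31|/(31*10) = 1/310, and |x - 32/11| = |90*11 - 32*31|/(31*11) = 2/341.
Cross-multiplying, 1*341 = 341 < 620 = 2*310, so 1/310 is smaller: the convergent 29/10 is closer to x than 32/11.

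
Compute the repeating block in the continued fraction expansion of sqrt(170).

[13; (26)]

Write x_i = (sqrt(170) + m_i)/d_i with (m_0, d_0) = (0, 1). a_0 = floor(sqrt(170)) = 13, since 13^2 = 169 <= 170 < 196 = 14^2.
Iterate m_{i+1} = d_i*a_i - m_i, d_{i+1} = (170 - m_{i+1}^2)/d_i, a_{i+1} = floor((a_0 + m_{i+1})/d_{i+1}):
  m_1 = 1*13 - 0 = 13, d_1 = (170 - 13^2)/1 = 1/1 = 1, a_1 = floor((13 + 13)/1) = 26.
  m_2 = 1*26 - 13 = 13, d_2 = (170 - 13^2)/1 = 1/1 = 1: (m_2, d_2) = (m_1, d_1) = (13, 1), so from here the quotient a_1 repeats; the period length is 1.
Hence the expansion of sqrt(170) is a_0 = 13 followed by the repeating block 26 (period 1).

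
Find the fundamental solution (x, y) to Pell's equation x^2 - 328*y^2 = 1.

First expand sqrt(328) as a continued fraction. With x_i = (sqrt(328) + m_i)/d_i and (m_0, d_0) = (0, 1): a_0 = floor(sqrt(328)) = 18, since 18^2 = 324 <= 328 < 361 = 19^2.
Iterate m_{i+1} = d_i*a_i - m_i, d_{i+1} = (328 - m_{i+1}^2)/d_i, a_{i+1} = floor((a_0 + m_{i+1})/d_{i+1}):
  m_1 = 1*18 - 0 = 18, d_1 = (328 - 18^2)/1 = 4/1 = 4, a_1 = floor((18 + 18)/4) = 9.
  m_2 = 4*9 - 18 = 18, d_2 = (328 - 18^2)/4 = 4/4 = 1, a_2 = floor((18 + 18)/1) = 36.
  m_3 = 1*36 - 18 = 18, d_3 = (328 - 18^2)/1 = 4/1 = 4: (m_3, d_3) = (m_1, d_1) = (18, 4), so from here the quotients repeat a_1, a_2; the period length is 2.
So sqrt(328) = [18; (9, 36)] with period length k = 2.
k is even, so the fundamental solution of x^2 - 328y^2 = 1 is (p_{k-1}, q_{k-1}) = (p_1, q_1); compute convergents through index 1.
Convergents (p_i = a_i*p_{i-1} + p_{i-2}, q_i = a_i*q_{i-1} + q_{i-2} with p_{-2}=0, p_{-1}=1, q_{-2}=1, q_{-1}=0):
  i=0: a_0=18, p_0 = 18*1 + 0 = 18, q_0 = 18*0 + 1 = 1.
  i=1: a_1=9, p_1 = 9*18 + 1 = 163, q_1 = 9*1 + 0 = 9.
Check: 163^2 - 328*9^2 = 26569 - 26568 = 1, so (x, y) = (163, 9) solves the equation, and by the theorem it is the least positive solution.

(x, y) = (163, 9)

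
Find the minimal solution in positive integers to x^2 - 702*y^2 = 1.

First expand sqrt(702) as a continued fraction. With x_i = (sqrt(702) + m_i)/d_i and (m_0, d_0) = (0, 1): a_0 = floor(sqrt(702)) = 26, since 26^2 = 676 <= 702 < 729 = 27^2.
Iterate m_{i+1} = d_i*a_i - m_i, d_{i+1} = (702 - m_{i+1}^2)/d_i, a_{i+1} = floor((a_0 + m_{i+1})/d_{i+1}):
  m_1 = 1*26 - 0 = 26, d_1 = (702 - 26^2)/1 = 26/1 = 26, a_1 = floor((26 + 26)/26) = 2.
  m_2 = 26*2 - 26 = 26, d_2 = (702 - 26^2)/26 = 26/26 = 1, a_2 = floor((26 + 26)/1) = 52.
  m_3 = 1*52 - 26 = 26, d_3 = (702 - 26^2)/1 = 26/1 = 26: (m_3, d_3) = (m_1, d_1) = (26, 26), so from here the quotients repeat a_1, a_2; the period length is 2.
So sqrt(702) = [26; (2, 52)] with period length k = 2.
k is even, so the fundamental solution of x^2 - 702y^2 = 1 is (p_{k-1}, q_{k-1}) = (p_1, q_1); compute convergents through index 1.
Convergents (p_i = a_i*p_{i-1} + p_{i-2}, q_i = a_i*q_{i-1} + q_{i-2} with p_{-2}=0, p_{-1}=1, q_{-2}=1, q_{-1}=0):
  i=0: a_0=26, p_0 = 26*1 + 0 = 26, q_0 = 26*0 + 1 = 1.
  i=1: a_1=2, p_1 = 2*26 + 1 = 53, q_1 = 2*1 + 0 = 2.
Check: 53^2 - 702*2^2 = 2809 - 2808 = 1, so (x, y) = (53, 2) solves the equation, and by the theorem it is the least positive solution.

(x, y) = (53, 2)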